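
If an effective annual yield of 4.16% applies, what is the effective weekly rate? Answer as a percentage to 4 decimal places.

0.0784%

The per-week rate i satisfies (1 + i)^52 = 1 + 0.0416.
i = 1.0416^(1/52) − 1 = 0.0007841 = 0.0784%.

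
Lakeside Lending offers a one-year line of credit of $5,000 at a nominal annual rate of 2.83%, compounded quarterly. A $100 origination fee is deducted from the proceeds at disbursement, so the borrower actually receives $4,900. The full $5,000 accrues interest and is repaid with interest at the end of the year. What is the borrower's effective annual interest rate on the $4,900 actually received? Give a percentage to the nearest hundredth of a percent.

4.96%

Amount owed after one year: 5,000 × (1 + 0.0283/4)^4 = 5,000 × 1.028602 = $5,143.01.
Effective rate on net proceeds: 5,143.01 / 4,900 − 1 = 0.049594 = 4.96%.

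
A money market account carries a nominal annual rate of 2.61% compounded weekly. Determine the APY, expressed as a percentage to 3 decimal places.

2.644%

EAR = (1 + 0.0261/52)^52 − 1.
= (1 + 0.000502)^52 − 1 = 1.026437 − 1 = 2.644%.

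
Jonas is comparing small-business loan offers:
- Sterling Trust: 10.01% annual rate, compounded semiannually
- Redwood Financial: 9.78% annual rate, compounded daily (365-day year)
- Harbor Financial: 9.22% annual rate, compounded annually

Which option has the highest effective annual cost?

Redwood Financial

Sterling Trust: (1 + 0.1001/2)^2 − 1 = 10.261%
Redwood Financial: (1 + 0.0978/365)^365 − 1 = 10.273%
Harbor Financial: compounded annually, EAR = 9.220%
The highest effective annual rate is Redwood Financial at 10.273%.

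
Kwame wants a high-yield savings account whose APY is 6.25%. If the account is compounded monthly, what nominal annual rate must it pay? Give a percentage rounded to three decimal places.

6.078%

(1 + r/12)^12 − 1 = 0.0625, so 1 + r/12 = 1.0625^(1/12).
r/12 = 0.005065, so r = 0.060778 = 6.078%.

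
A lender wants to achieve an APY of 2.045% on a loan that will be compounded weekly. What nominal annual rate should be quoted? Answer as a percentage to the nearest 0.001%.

2.025%

(1 + r/52)^52 − 1 = 0.02045, so 1 + r/52 = 1.02045^(1/52).
r/52 = 0.000389, so r = 0.020248 = 2.025%.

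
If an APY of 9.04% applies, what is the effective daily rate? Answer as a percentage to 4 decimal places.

The per-day rate i satisfies (1 + i)^365 = 1 + 0.0904.
i = 1.0904^(1/365) − 1 = 0.0002371 = 0.0237%.

0.0237%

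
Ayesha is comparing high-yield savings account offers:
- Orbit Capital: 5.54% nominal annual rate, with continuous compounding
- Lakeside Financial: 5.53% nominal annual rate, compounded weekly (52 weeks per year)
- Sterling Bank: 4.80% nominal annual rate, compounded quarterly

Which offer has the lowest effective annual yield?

Sterling Bank

Orbit Capital: e^0.0554 − 1 = 5.696%
Lakeside Financial: (1 + 0.0553/52)^52 − 1 = 5.683%
Sterling Bank: (1 + 0.0480/4)^4 − 1 = 4.887%
The lowest effective annual rate is Sterling Bank at 4.887%.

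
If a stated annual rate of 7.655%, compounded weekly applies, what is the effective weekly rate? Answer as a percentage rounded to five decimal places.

0.14721%

With a nominal annual rate compounded weekly, the periodic rate is the nominal rate divided by 52.
i = 0.07655 / 52 = 0.0014721 = 0.14721%.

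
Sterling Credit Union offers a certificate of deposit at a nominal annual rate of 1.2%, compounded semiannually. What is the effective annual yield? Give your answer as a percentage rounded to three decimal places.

EAR = (1 + 0.012/2)^2 − 1.
= (1 + 0.006000)^2 − 1 = 1.012036 − 1 = 1.204%.

1.204%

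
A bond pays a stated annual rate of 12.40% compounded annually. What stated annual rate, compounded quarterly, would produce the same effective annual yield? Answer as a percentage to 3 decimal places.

Compounded annually, EAR = nominal = 0.124000.
Solve (1 + r/4)^4 = 1.124000: r/4 = 1.124000^(1/4) − 1 = 0.029655, so r = 0.118619 = 11.862%.

11.862%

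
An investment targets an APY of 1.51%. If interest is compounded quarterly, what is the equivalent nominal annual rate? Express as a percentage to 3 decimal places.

(1 + r/4)^4 − 1 = 0.0151, so 1 + r/4 = 1.0151^(1/4).
r/4 = 0.003754, so r = 0.015015 = 1.502%.

1.502%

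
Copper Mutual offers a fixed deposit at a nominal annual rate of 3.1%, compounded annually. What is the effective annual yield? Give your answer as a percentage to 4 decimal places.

Annual compounding means the effective rate equals the nominal rate: 3.1000%.

3.1000%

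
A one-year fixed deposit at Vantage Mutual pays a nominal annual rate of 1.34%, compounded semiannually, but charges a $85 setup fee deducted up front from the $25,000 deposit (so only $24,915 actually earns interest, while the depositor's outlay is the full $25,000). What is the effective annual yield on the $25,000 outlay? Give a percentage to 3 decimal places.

1.000%

Value after one year: 24,915 × (1 + 0.0134/2)^2 = 24,915 × 1.013445 = $25,249.98.
Effective yield on the $25,000 outlay: 25,249.98 / 25,000 − 1 = 0.009999 = 1.000%.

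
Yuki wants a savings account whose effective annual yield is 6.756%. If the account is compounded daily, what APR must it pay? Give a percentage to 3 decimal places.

6.538%

(1 + r/365)^365 − 1 = 0.06756, so 1 + r/365 = 1.06756^(1/365).
r/365 = 0.000179, so r = 0.065382 = 6.538%.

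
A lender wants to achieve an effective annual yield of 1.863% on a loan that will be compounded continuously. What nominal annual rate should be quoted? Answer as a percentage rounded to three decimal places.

1.846%

Continuous: nominal r satisfies e^r − 1 = 0.01863.
r = ln(1 + 0.01863) = ln(1.01863) = 0.018459 = 1.846%.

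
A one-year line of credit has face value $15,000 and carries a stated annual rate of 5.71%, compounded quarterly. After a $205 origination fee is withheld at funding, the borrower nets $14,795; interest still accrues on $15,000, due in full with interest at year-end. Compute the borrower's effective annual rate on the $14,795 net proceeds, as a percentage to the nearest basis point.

7.30%

Amount owed after one year: 15,000 × (1 + 0.0571/4)^4 = 15,000 × 1.058334 = $15,875.01.
Effective rate on net proceeds: 15,875.01 / 14,795 − 1 = 0.072999 = 7.30%.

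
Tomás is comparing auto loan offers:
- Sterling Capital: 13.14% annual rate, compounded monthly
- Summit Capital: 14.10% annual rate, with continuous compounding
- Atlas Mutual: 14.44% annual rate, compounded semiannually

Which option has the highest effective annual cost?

Summit Capital

Sterling Capital: (1 + 0.1314/12)^12 − 1 = 13.961%
Summit Capital: e^0.1410 − 1 = 15.142%
Atlas Mutual: (1 + 0.1444/2)^2 − 1 = 14.961%
The highest effective annual rate is Summit Capital at 15.142%.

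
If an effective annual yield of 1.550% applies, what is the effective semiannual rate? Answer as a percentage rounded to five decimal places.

0.77202%

The per-half-year rate i satisfies (1 + i)^2 = 1 + 0.01550.
i = 1.01550^(1/2) − 1 = 0.0077202 = 0.77202%.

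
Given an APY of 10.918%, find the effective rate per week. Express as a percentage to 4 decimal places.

The per-week rate i satisfies (1 + i)^52 = 1 + 0.10918.
i = 1.10918^(1/52) − 1 = 0.0019947 = 0.1995%.

0.1995%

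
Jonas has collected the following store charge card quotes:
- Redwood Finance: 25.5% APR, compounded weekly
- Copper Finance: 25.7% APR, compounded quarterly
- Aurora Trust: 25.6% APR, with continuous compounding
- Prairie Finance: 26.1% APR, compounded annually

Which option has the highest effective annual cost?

Aurora Trust

Redwood Finance: (1 + 0.255/52)^52 − 1 = 28.966%
Copper Finance: (1 + 0.257/4)^4 − 1 = 28.285%
Aurora Trust: e^0.256 − 1 = 29.175%
Prairie Finance: compounded annually, EAR = 26.100%
The highest effective annual rate is Aurora Trust at 29.175%.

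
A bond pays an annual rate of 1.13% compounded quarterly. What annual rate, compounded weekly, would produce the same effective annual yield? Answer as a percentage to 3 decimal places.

EAR = (1 + 0.0113/4)^4 − 1 = 0.011348.
Solve (1 + r/52)^52 = 1.011348: r/52 = 1.011348^(1/52) − 1 = 0.000217, so r = 0.011285 = 1.129%.

1.129%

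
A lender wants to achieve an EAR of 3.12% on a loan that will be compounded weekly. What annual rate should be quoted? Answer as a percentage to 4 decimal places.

(1 + r/52)^52 − 1 = 0.0312, so 1 + r/52 = 1.0312^(1/52).
r/52 = 0.000591, so r = 0.030732 = 3.0732%.

3.0732%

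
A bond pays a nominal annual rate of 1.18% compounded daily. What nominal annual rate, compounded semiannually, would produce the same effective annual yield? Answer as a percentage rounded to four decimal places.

1.1835%

EAR = (1 + 0.0118/365)^365 − 1 = 0.011870.
Solve (1 + r/2)^2 = 1.011870: r/2 = 1.011870^(1/2) − 1 = 0.005917, so r = 0.011835 = 1.1835%.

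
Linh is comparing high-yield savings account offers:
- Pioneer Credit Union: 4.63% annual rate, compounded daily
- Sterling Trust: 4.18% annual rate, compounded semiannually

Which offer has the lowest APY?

Sterling Trust

Pioneer Credit Union: (1 + 0.0463/365)^365 − 1 = 4.739%
Sterling Trust: (1 + 0.0418/2)^2 − 1 = 4.224%
The lowest effective annual rate is Sterling Trust at 4.224%.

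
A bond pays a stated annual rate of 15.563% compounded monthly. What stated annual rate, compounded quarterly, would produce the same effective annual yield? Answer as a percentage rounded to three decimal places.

15.766%

EAR = (1 + 0.15563/12)^12 − 1 = 0.167225.
Solve (1 + r/4)^4 = 1.167225: r/4 = 1.167225^(1/4) − 1 = 0.039414, so r = 0.157657 = 15.766%.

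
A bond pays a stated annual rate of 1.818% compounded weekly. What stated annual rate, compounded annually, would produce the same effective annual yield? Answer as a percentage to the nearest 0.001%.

1.834%

EAR = (1 + 0.01818/52)^52 − 1 = 0.018343.
Compounded annually, the equivalent nominal rate is the EAR itself: 1.834%.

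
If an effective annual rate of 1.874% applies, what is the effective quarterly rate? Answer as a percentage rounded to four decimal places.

The per-quarter rate i satisfies (1 + i)^4 = 1 + 0.01874.
i = 1.01874^(1/4) − 1 = 0.0046524 = 0.4652%.

0.4652%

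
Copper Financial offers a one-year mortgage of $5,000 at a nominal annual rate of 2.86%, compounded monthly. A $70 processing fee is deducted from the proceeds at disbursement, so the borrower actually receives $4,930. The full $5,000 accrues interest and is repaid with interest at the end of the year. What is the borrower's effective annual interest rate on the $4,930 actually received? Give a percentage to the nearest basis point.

Amount owed after one year: 5,000 × (1 + 0.0286/12)^12 = 5,000 × 1.028978 = $5,144.89.
Effective rate on net proceeds: 5,144.89 / 4,930 − 1 = 0.043588 = 4.36%.

4.36%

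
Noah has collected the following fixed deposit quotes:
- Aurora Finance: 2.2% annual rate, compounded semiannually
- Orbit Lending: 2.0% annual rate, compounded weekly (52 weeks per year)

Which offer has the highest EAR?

Aurora Finance

Aurora Finance: (1 + 0.022/2)^2 − 1 = 2.212%
Orbit Lending: (1 + 0.020/52)^52 − 1 = 2.020%
The highest effective annual rate is Aurora Finance at 2.212%.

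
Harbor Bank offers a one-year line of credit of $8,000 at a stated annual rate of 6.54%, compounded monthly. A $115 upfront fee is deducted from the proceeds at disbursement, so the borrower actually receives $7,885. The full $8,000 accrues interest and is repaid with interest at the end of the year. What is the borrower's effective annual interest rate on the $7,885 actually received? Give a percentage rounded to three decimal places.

8.296%

Amount owed after one year: 8,000 × (1 + 0.0654/12)^12 = 8,000 × 1.067396 = $8,539.17.
Effective rate on net proceeds: 8,539.17 / 7,885 − 1 = 0.082964 = 8.296%.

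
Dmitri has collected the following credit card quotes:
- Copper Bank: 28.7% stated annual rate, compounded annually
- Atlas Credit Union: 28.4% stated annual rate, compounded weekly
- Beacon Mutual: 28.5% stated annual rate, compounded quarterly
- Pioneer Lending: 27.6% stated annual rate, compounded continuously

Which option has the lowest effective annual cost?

Copper Bank

Copper Bank: compounded annually, EAR = 28.700%
Atlas Credit Union: (1 + 0.284/52)^52 − 1 = 32.741%
Beacon Mutual: (1 + 0.285/4)^4 − 1 = 31.693%
Pioneer Lending: e^0.276 − 1 = 31.785%
The lowest effective annual rate is Copper Bank at 28.700%.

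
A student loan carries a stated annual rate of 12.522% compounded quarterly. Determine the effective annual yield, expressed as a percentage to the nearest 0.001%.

EAR = (1 + 0.12522/4)^4 − 1.
= (1 + 0.031305)^4 − 1 = 1.131224 − 1 = 13.122%.

13.122%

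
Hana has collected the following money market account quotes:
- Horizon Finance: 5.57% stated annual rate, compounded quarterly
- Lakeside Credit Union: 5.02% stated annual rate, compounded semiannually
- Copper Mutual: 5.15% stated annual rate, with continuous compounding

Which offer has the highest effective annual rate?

Horizon Finance

Horizon Finance: (1 + 0.0557/4)^4 − 1 = 5.687%
Lakeside Credit Union: (1 + 0.0502/2)^2 − 1 = 5.083%
Copper Mutual: e^0.0515 − 1 = 5.285%
The highest effective annual rate is Horizon Finance at 5.687%.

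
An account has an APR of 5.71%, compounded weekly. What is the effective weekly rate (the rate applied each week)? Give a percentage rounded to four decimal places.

0.1098%

With a nominal annual rate compounded weekly, the periodic rate is the nominal rate divided by 52.
i = 0.0571 / 52 = 0.0010981 = 0.1098%.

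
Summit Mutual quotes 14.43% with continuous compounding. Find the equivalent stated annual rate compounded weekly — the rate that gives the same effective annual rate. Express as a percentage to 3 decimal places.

14.450%

EAR under continuous compounding: e^0.1443 − 1 = 0.155231.
Solve (1 + r/52)^52 = 1.155231: r/52 = 1.155231^(1/52) − 1 = 0.002779, so r = 0.144500 = 14.450%.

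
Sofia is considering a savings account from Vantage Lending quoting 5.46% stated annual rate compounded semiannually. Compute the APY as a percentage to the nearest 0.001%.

5.535%

EAR = (1 + 0.0546/2)^2 − 1.
= (1 + 0.027300)^2 − 1 = 1.055345 − 1 = 5.535%.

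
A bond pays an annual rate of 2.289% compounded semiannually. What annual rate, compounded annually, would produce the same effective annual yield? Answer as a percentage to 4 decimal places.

EAR = (1 + 0.02289/2)^2 − 1 = 0.023021.
Compounded annually, the equivalent nominal rate is the EAR itself: 2.3021%.

2.3021%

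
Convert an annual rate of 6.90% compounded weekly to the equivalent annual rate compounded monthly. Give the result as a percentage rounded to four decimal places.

EAR = (1 + 0.0690/52)^52 − 1 = 0.071387.
Solve (1 + r/12)^12 = 1.071387: r/12 = 1.071387^(1/12) − 1 = 0.005763, so r = 0.069153 = 6.9153%.

6.9153%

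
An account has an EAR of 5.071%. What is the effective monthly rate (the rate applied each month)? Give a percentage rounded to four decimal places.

The per-month rate i satisfies (1 + i)^12 = 1 + 0.05071.
i = 1.05071^(1/12) − 1 = 0.0041307 = 0.4131%.

0.4131%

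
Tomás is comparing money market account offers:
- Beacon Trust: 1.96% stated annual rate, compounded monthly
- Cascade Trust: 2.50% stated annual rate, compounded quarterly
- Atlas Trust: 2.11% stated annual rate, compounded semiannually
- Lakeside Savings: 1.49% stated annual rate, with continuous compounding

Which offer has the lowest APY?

Beacon Trust: (1 + 0.0196/12)^12 − 1 = 1.978%
Cascade Trust: (1 + 0.0250/4)^4 − 1 = 2.524%
Atlas Trust: (1 + 0.0211/2)^2 − 1 = 2.121%
Lakeside Savings: e^0.0149 − 1 = 1.501%
The lowest effective annual rate is Lakeside Savings at 1.501%.

Lakeside Savings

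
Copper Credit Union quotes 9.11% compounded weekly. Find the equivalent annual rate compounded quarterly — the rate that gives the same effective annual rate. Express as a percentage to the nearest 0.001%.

EAR = (1 + 0.0911/52)^52 − 1 = 0.095291.
Solve (1 + r/4)^4 = 1.095291: r/4 = 1.095291^(1/4) − 1 = 0.023016, so r = 0.092064 = 9.206%.

9.206%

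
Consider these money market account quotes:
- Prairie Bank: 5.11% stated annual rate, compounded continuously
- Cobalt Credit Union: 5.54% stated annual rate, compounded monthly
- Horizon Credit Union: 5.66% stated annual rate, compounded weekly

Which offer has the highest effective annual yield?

Horizon Credit Union

Prairie Bank: e^0.0511 − 1 = 5.243%
Cobalt Credit Union: (1 + 0.0554/12)^12 − 1 = 5.683%
Horizon Credit Union: (1 + 0.0566/52)^52 − 1 = 5.820%
The highest effective annual rate is Horizon Credit Union at 5.820%.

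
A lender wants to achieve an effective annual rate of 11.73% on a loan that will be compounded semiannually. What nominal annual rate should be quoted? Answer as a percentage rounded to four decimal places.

11.4048%

(1 + r/2)^2 − 1 = 0.1173, so 1 + r/2 = 1.1173^(1/2).
r/2 = 0.057024, so r = 0.114048 = 11.4048%.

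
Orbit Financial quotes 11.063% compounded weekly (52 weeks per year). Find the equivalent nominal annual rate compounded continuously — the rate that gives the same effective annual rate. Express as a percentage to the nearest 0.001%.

11.051%

EAR = (1 + 0.11063/52)^52 − 1 = 0.116850.
Equivalent continuous rate: r = ln(1 + 0.116850) = 0.110512 = 11.051%.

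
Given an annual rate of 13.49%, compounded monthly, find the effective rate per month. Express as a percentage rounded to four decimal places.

With a nominal annual rate compounded monthly, the periodic rate is the nominal rate divided by 12.
i = 0.1349 / 12 = 0.0112417 = 1.1242%.

1.1242%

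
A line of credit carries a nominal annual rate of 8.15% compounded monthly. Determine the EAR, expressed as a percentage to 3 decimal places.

EAR = (1 + 0.0815/12)^12 − 1.
= 1.084614 − 1 = 8.461%.

8.461%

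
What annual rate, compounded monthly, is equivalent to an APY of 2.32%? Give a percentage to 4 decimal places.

(1 + r/12)^12 − 1 = 0.0232, so 1 + r/12 = 1.0232^(1/12).
r/12 = 0.001913, so r = 0.022957 = 2.2957%.

2.2957%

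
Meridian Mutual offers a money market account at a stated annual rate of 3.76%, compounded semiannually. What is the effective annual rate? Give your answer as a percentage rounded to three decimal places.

EAR = (1 + 0.0376/2)^2 − 1.
= (1 + 0.018800)^2 − 1 = 1.037953 − 1 = 3.795%.

3.795%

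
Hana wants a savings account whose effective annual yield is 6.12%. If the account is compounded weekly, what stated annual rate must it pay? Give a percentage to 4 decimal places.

5.9434%

(1 + r/52)^52 − 1 = 0.0612, so 1 + r/52 = 1.0612^(1/52).
r/52 = 0.001143, so r = 0.059434 = 5.9434%.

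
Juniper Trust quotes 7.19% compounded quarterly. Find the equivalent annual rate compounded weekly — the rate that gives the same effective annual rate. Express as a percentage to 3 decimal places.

EAR = (1 + 0.0719/4)^4 − 1 = 0.073862.
Solve (1 + r/52)^52 = 1.073862: r/52 = 1.073862^(1/52) − 1 = 0.001371, so r = 0.071310 = 7.131%.

7.131%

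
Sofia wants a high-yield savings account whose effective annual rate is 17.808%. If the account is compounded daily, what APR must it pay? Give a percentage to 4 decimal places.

(1 + r/365)^365 − 1 = 0.17808, so 1 + r/365 = 1.17808^(1/365).
r/365 = 0.000449, so r = 0.163923 = 16.3923%.

16.3923%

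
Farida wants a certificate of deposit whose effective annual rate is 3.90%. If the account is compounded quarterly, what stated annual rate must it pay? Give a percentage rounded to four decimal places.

3.8442%

(1 + r/4)^4 − 1 = 0.0390, so 1 + r/4 = 1.0390^(1/4).
r/4 = 0.009611, so r = 0.038442 = 3.8442%.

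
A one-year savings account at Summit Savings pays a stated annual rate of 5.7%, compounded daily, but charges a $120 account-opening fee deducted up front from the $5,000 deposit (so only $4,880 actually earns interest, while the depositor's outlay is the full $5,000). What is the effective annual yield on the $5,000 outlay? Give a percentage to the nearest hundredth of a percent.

Value after one year: 4,880 × (1 + 0.057/365)^365 = 4,880 × 1.058651 = $5,166.22.
Effective yield on the $5,000 outlay: 5,166.22 / 5,000 − 1 = 0.033243 = 3.32%.

3.32%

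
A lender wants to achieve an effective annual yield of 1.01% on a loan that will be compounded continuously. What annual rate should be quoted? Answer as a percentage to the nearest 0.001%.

Continuous: nominal r satisfies e^r − 1 = 0.0101.
r = ln(1 + 0.0101) = ln(1.0101) = 0.010049 = 1.005%.

1.005%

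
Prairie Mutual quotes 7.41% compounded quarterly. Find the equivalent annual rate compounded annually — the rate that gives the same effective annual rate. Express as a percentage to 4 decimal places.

EAR = (1 + 0.0741/4)^4 − 1 = 0.076185.
Compounded annually, the equivalent nominal rate is the EAR itself: 7.6185%.

7.6185%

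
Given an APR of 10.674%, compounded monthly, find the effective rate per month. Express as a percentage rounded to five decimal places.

0.88950%

With a nominal annual rate compounded monthly, the periodic rate is the nominal rate divided by 12.
i = 0.10674 / 12 = 0.0088950 = 0.88950%.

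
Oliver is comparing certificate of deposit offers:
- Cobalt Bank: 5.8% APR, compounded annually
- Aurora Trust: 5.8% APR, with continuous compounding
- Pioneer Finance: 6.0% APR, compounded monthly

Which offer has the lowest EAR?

Cobalt Bank: compounded annually, EAR = 5.800%
Aurora Trust: e^0.058 − 1 = 5.971%
Pioneer Finance: (1 + 0.060/12)^12 − 1 = 6.168%
The lowest effective annual rate is Cobalt Bank at 5.800%.

Cobalt Bank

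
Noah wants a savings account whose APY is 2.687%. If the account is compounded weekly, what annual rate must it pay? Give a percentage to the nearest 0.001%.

2.652%

(1 + r/52)^52 − 1 = 0.02687, so 1 + r/52 = 1.02687^(1/52).
r/52 = 0.000510, so r = 0.026522 = 2.652%.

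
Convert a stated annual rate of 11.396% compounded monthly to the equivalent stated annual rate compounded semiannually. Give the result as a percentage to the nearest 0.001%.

11.670%

EAR = (1 + 0.11396/12)^12 − 1 = 0.120105.
Solve (1 + r/2)^2 = 1.120105: r/2 = 1.120105^(1/2) − 1 = 0.058350, so r = 0.116700 = 11.670%.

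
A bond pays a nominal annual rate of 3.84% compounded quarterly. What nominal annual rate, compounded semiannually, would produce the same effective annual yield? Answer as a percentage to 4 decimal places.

EAR = (1 + 0.0384/4)^4 − 1 = 0.038957.
Solve (1 + r/2)^2 = 1.038957: r/2 = 1.038957^(1/2) − 1 = 0.019292, so r = 0.038584 = 3.8584%.

3.8584%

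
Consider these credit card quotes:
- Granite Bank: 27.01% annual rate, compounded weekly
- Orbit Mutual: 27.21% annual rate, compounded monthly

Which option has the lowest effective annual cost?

Granite Bank: (1 + 0.2701/52)^52 − 1 = 30.918%
Orbit Mutual: (1 + 0.2721/12)^12 − 1 = 30.873%
The lowest effective annual rate is Orbit Mutual at 30.873%.

Orbit Mutual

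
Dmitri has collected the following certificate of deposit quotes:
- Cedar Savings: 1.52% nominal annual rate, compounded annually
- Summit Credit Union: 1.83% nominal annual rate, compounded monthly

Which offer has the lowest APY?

Cedar Savings: compounded annually, EAR = 1.520%
Summit Credit Union: (1 + 0.0183/12)^12 − 1 = 1.845%
The lowest effective annual rate is Cedar Savings at 1.520%.

Cedar Savings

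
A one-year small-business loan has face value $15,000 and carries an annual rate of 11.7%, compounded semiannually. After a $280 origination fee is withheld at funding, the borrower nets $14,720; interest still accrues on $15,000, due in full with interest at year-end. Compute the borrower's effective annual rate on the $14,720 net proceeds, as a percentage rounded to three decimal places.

Amount owed after one year: 15,000 × (1 + 0.117/2)^2 = 15,000 × 1.120422 = $16,806.33.
Effective rate on net proceeds: 16,806.33 / 14,720 − 1 = 0.141735 = 14.173%.

14.173%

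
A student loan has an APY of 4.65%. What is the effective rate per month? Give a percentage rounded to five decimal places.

The per-month rate i satisfies (1 + i)^12 = 1 + 0.0465.
i = 1.0465^(1/12) − 1 = 0.0037948 = 0.37948%.

0.37948%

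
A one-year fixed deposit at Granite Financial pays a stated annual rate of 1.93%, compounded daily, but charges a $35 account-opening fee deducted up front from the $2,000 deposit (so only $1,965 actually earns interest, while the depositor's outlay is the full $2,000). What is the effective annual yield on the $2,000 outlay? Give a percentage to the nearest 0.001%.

Value after one year: 1,965 × (1 + 0.0193/365)^365 = 1,965 × 1.019487 = $2,003.29.
Effective yield on the $2,000 outlay: 2,003.29 / 2,000 − 1 = 0.001646 = 0.165%.

0.165%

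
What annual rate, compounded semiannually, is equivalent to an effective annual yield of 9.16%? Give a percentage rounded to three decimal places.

8.959%

(1 + r/2)^2 − 1 = 0.0916, so 1 + r/2 = 1.0916^(1/2).
r/2 = 0.044797, so r = 0.089593 = 8.959%.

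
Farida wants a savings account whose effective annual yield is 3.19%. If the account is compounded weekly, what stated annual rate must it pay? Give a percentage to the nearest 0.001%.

3.141%

(1 + r/52)^52 − 1 = 0.0319, so 1 + r/52 = 1.0319^(1/52).
r/52 = 0.000604, so r = 0.031411 = 3.141%.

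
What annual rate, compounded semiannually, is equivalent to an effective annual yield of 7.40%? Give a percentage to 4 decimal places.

(1 + r/2)^2 − 1 = 0.0740, so 1 + r/2 = 1.0740^(1/2).
r/2 = 0.036340, so r = 0.072679 = 7.2679%.

7.2679%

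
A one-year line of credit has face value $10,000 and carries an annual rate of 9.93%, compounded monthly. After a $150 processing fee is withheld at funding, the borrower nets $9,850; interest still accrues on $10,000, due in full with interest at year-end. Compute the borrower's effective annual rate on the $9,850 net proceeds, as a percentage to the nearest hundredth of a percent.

12.08%

Amount owed after one year: 10,000 × (1 + 0.0993/12)^12 = 10,000 × 1.103946 = $11,039.46.
Effective rate on net proceeds: 11,039.46 / 9,850 − 1 = 0.120758 = 12.08%.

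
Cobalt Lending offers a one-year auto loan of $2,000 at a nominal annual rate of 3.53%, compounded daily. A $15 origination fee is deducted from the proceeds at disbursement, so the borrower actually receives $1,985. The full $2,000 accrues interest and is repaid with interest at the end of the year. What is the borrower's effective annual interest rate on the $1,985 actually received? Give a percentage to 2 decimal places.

Amount owed after one year: 2,000 × (1 + 0.0353/365)^365 = 2,000 × 1.035929 = $2,071.86.
Effective rate on net proceeds: 2,071.86 / 1,985 − 1 = 0.043757 = 4.38%.

4.38%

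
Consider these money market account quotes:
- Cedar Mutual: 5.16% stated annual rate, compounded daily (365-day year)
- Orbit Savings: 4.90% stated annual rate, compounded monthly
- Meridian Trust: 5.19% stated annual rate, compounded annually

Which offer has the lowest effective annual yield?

Orbit Savings

Cedar Mutual: (1 + 0.0516/365)^365 − 1 = 5.295%
Orbit Savings: (1 + 0.0490/12)^12 − 1 = 5.012%
Meridian Trust: compounded annually, EAR = 5.190%
The lowest effective annual rate is Orbit Savings at 5.012%.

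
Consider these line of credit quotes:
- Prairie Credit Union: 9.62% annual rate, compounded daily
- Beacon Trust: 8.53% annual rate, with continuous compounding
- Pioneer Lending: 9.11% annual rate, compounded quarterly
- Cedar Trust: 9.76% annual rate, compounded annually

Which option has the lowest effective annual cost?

Beacon Trust

Prairie Credit Union: (1 + 0.0962/365)^365 − 1 = 10.097%
Beacon Trust: e^0.0853 − 1 = 8.904%
Pioneer Lending: (1 + 0.0911/4)^4 − 1 = 9.426%
Cedar Trust: compounded annually, EAR = 9.760%
The lowest effective annual rate is Beacon Trust at 8.904%.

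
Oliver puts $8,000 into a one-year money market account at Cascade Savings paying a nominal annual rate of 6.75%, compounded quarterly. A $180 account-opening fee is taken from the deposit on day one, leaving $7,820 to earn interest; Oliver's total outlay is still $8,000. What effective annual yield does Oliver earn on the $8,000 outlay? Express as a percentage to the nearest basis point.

4.52%

Value after one year: 7,820 × (1 + 0.0675/4)^4 = 7,820 × 1.069228 = $8,361.36.
Effective yield on the $8,000 outlay: 8,361.36 / 8,000 − 1 = 0.045170 = 4.52%.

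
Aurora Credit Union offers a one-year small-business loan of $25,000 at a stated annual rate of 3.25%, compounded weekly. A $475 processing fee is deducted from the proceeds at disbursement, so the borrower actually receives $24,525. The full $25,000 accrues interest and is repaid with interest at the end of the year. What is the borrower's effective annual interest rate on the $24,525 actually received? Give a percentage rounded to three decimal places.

Amount owed after one year: 25,000 × (1 + 0.0325/52)^52 = 25,000 × 1.033023 = $25,825.59.
Effective rate on net proceeds: 25,825.59 / 24,525 − 1 = 0.053031 = 5.303%.

5.303%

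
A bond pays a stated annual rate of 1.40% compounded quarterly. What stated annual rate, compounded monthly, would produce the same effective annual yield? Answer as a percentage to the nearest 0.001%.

EAR = (1 + 0.0140/4)^4 − 1 = 0.014074.
Solve (1 + r/12)^12 = 1.014074: r/12 = 1.014074^(1/12) − 1 = 0.001165, so r = 0.013984 = 1.398%.

1.398%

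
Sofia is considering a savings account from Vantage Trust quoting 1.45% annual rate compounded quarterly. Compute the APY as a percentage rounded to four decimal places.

EAR = (1 + 0.0145/4)^4 − 1.
= (1 + 0.003625)^4 − 1 = 1.014579 − 1 = 1.4579%.

1.4579%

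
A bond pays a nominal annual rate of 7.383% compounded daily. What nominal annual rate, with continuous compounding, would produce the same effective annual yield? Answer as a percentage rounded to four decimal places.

7.3823%

EAR = (1 + 0.07383/365)^365 − 1 = 0.076616.
Equivalent continuous rate: r = ln(1 + 0.076616) = 0.073823 = 7.3823%.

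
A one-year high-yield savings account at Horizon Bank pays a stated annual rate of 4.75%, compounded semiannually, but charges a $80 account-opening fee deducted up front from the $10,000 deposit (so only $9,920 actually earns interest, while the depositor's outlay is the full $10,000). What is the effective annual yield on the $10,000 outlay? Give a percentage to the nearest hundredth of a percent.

Value after one year: 9,920 × (1 + 0.0475/2)^2 = 9,920 × 1.048064 = $10,396.80.
Effective yield on the $10,000 outlay: 10,396.80 / 10,000 − 1 = 0.039680 = 3.97%.

3.97%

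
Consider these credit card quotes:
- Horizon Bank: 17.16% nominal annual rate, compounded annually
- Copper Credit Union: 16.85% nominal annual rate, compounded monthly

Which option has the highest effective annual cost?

Copper Credit Union

Horizon Bank: compounded annually, EAR = 17.160%
Copper Credit Union: (1 + 0.1685/12)^12 − 1 = 18.214%
The highest effective annual rate is Copper Credit Union at 18.214%.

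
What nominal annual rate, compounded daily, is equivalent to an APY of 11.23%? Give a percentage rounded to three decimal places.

10.645%

(1 + r/365)^365 − 1 = 0.1123, so 1 + r/365 = 1.1123^(1/365).
r/365 = 0.000292, so r = 0.106445 = 10.645%.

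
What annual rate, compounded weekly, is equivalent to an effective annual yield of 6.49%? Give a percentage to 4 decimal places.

(1 + r/52)^52 − 1 = 0.0649, so 1 + r/52 = 1.0649^(1/52).
r/52 = 0.001210, so r = 0.062919 = 6.2919%.

6.2919%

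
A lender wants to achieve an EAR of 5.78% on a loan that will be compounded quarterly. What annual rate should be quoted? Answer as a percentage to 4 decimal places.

5.6588%

(1 + r/4)^4 − 1 = 0.0578, so 1 + r/4 = 1.0578^(1/4).
r/4 = 0.014147, so r = 0.056588 = 5.6588%.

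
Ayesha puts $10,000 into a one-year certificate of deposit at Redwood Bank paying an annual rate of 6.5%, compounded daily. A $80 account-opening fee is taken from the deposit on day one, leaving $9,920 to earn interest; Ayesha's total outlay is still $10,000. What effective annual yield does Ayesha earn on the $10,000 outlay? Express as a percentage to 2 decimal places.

5.86%

Value after one year: 9,920 × (1 + 0.065/365)^365 = 9,920 × 1.067153 = $10,586.16.
Effective yield on the $10,000 outlay: 10,586.16 / 10,000 − 1 = 0.058616 = 5.86%.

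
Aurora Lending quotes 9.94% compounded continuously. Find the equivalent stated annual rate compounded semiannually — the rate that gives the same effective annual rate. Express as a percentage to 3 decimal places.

EAR under continuous compounding: e^0.0994 − 1 = 0.104508.
Solve (1 + r/2)^2 = 1.104508: r/2 = 1.104508^(1/2) − 1 = 0.050956, so r = 0.101912 = 10.191%.

10.191%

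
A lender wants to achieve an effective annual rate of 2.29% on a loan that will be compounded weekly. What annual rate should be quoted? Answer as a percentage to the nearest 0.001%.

(1 + r/52)^52 − 1 = 0.0229, so 1 + r/52 = 1.0229^(1/52).
r/52 = 0.000436, so r = 0.022647 = 2.265%.

2.265%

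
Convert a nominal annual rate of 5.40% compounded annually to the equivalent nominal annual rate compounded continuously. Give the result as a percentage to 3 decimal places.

Compounded annually, EAR = nominal = 0.054000.
Equivalent continuous rate: r = ln(1 + 0.054000) = 0.052592 = 5.259%.

5.259%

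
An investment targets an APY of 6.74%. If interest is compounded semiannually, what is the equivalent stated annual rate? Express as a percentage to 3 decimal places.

6.630%

(1 + r/2)^2 − 1 = 0.0674, so 1 + r/2 = 1.0674^(1/2).
r/2 = 0.033151, so r = 0.066301 = 6.630%.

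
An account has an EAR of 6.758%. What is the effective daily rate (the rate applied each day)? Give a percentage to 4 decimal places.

The per-day rate i satisfies (1 + i)^365 = 1 + 0.06758.
i = 1.06758^(1/365) − 1 = 0.0001792 = 0.0179%.

0.0179%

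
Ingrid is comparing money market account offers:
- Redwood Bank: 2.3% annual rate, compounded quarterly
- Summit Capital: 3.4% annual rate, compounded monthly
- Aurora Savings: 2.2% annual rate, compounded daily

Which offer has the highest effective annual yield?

Summit Capital

Redwood Bank: (1 + 0.023/4)^4 − 1 = 2.320%
Summit Capital: (1 + 0.034/12)^12 − 1 = 3.453%
Aurora Savings: (1 + 0.022/365)^365 − 1 = 2.224%
The highest effective annual rate is Summit Capital at 3.453%.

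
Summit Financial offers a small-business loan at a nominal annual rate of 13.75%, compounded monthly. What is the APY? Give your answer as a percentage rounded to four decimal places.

EAR = (1 + 0.1375/12)^12 − 1.
= (1 + 0.011458)^12 − 1 = 1.146505 − 1 = 14.6505%.

14.6505%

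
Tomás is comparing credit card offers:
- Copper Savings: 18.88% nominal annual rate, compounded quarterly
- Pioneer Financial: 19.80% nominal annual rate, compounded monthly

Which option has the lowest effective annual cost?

Copper Savings

Copper Savings: (1 + 0.1888/4)^4 − 1 = 20.259%
Pioneer Financial: (1 + 0.1980/12)^12 − 1 = 21.699%
The lowest effective annual rate is Copper Savings at 20.259%.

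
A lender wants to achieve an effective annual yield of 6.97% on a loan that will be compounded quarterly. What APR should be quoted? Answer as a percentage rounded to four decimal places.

6.7949%

(1 + r/4)^4 − 1 = 0.0697, so 1 + r/4 = 1.0697^(1/4).
r/4 = 0.016987, so r = 0.067949 = 6.7949%.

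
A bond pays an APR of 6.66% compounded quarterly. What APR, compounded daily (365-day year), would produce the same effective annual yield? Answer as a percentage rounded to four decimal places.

6.6058%

EAR = (1 + 0.0666/4)^4 − 1 = 0.068282.
Solve (1 + r/365)^365 = 1.068282: r/365 = 1.068282^(1/365) − 1 = 0.000181, so r = 0.066058 = 6.6058%.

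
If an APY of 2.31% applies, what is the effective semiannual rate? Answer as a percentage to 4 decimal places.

The per-half-year rate i satisfies (1 + i)^2 = 1 + 0.0231.
i = 1.0231^(1/2) − 1 = 0.0114841 = 1.1484%.

1.1484%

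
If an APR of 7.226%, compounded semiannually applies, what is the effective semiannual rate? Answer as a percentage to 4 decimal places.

With a nominal annual rate compounded semiannually, the periodic rate is the nominal rate divided by 2.
i = 0.07226 / 2 = 0.0361300 = 3.6130%.

3.6130%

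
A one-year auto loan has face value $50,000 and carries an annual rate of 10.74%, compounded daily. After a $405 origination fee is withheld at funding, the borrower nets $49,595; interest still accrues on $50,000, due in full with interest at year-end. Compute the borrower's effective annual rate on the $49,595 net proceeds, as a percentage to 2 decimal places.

Amount owed after one year: 50,000 × (1 + 0.1074/365)^365 = 50,000 × 1.113362 = $55,668.10.
Effective rate on net proceeds: 55,668.10 / 49,595 − 1 = 0.122454 = 12.25%.

12.25%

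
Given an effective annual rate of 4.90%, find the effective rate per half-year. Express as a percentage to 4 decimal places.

2.4207%

The per-half-year rate i satisfies (1 + i)^2 = 1 + 0.0490.
i = 1.0490^(1/2) − 1 = 0.0242070 = 2.4207%.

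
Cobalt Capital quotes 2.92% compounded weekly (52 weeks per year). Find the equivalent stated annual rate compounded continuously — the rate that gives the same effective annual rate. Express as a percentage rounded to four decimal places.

EAR = (1 + 0.0292/52)^52 − 1 = 0.029622.
Equivalent continuous rate: r = ln(1 + 0.029622) = 0.029192 = 2.9192%.

2.9192%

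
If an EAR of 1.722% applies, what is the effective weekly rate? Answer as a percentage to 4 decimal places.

The per-week rate i satisfies (1 + i)^52 = 1 + 0.01722.
i = 1.01722^(1/52) − 1 = 0.0003284 = 0.0328%.

0.0328%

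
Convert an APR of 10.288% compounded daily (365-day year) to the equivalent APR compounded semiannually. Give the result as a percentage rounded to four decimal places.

10.5557%

EAR = (1 + 0.10288/365)^365 − 1 = 0.108342.
Solve (1 + r/2)^2 = 1.108342: r/2 = 1.108342^(1/2) − 1 = 0.052778, so r = 0.105557 = 10.5557%.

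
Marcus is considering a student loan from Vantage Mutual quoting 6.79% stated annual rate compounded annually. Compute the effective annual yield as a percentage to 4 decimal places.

Annual compounding means the effective rate equals the nominal rate: 6.7900%.

6.7900%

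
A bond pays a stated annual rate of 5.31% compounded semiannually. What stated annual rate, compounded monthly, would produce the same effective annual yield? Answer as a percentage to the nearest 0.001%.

5.252%

EAR = (1 + 0.0531/2)^2 − 1 = 0.053805.
Solve (1 + r/12)^12 = 1.053805: r/12 = 1.053805^(1/12) − 1 = 0.004377, so r = 0.052522 = 5.252%.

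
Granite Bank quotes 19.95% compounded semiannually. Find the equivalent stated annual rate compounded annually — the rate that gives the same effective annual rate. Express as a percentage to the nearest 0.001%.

EAR = (1 + 0.1995/2)^2 − 1 = 0.209450.
Compounded annually, the equivalent nominal rate is the EAR itself: 20.945%.

20.945%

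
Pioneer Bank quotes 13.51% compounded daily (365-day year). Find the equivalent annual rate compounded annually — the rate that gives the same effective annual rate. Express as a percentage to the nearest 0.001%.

EAR = (1 + 0.1351/365)^365 − 1 = 0.144623.
Compounded annually, the equivalent nominal rate is the EAR itself: 14.462%.

14.462%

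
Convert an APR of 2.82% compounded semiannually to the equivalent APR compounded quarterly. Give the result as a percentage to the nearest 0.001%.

EAR = (1 + 0.0282/2)^2 − 1 = 0.028399.
Solve (1 + r/4)^4 = 1.028399: r/4 = 1.028399^(1/4) − 1 = 0.007025, so r = 0.028101 = 2.810%.

2.810%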